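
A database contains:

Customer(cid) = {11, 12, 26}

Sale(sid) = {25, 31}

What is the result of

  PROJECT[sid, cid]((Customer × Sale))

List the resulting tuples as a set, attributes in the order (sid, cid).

Customer × Sale: Cartesian product, 3·2 = 6 tuples over (cid, sid).
Projecting to sid, cid: {(25, 11), (25, 12), (25, 26), (31, 11), (31, 12), (31, 26)}

{(25, 11), (25, 12), (25, 26), (31, 11), (31, 12), (31, 26)}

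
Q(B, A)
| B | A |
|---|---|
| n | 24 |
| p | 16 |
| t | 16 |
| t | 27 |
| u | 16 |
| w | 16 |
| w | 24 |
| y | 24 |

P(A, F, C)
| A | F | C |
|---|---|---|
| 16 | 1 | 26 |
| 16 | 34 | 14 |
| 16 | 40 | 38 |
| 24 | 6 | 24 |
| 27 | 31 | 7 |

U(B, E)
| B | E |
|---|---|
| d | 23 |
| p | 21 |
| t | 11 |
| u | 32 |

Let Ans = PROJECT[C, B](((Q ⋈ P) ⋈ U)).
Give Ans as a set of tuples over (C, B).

Joining Q and P on A yields {(n, 24, 6, 24), (p, 16, 1, 26), (p, 16, 34, 14), (p, 16, 40, 38), (t, 16, 1, 26), (t, 16, 34, 14), (t, 16, 40, 38), (t, 27, 31, 7), (u, 16, 1, 26), (u, 16, 34, 14), (u, 16, 40, 38), (w, 16, 1, 26), (w, 16, 34, 14), (w, 16, 40, 38), (w, 24, 6, 24), (y, 24, 6, 24)}.
Joining (Q ⋈ P) and U on B yields {(p, 16, 1, 26, 21), (p, 16, 34, 14, 21), (p, 16, 40, 38, 21), (t, 16, 1, 26, 11), (t, 16, 34, 14, 11), (t, 16, 40, 38, 11), (t, 27, 31, 7, 11), (u, 16, 1, 26, 32), (u, 16, 34, 14, 32), (u, 16, 40, 38, 32)}.
Projecting to C, B: {(14, p), (14, t), (14, u), (26, p), (26, t), (26, u), (38, p), (38, t), (38, u), (7, t)}

{(14, p), (14, t), (14, u), (26, p), (26, t), (26, u), (38, p), (38, t), (38, u), (7, t)}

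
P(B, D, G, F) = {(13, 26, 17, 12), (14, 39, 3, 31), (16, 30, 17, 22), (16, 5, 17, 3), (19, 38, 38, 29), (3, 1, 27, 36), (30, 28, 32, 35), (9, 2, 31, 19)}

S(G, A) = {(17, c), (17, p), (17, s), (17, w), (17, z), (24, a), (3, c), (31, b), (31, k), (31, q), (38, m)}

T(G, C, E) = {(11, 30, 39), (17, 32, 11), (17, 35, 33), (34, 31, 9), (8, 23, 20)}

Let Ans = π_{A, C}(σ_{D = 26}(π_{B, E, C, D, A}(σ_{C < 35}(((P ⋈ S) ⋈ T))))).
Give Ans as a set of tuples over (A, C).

{(c, 32), (p, 32), (s, 32), (w, 32), (z, 32)}

Natural join on G: {(13, 26, 17, 12, c), (13, 26, 17, 12, p), (13, 26, 17, 12, s), (13, 26, 17, 12, w), (13, 26, 17, 12, z), (14, 39, 3, 31, c), (16, 30, 17, 22, c), (16, 30, 17, 22, p), (16, 30, 17, 22, s), (16, 30, 17, 22, w), (16, 30, 17, 22, z), (16, 5, 17, 3, c), (16, 5, 17, 3, p), (16, 5, 17, 3, s), (16, 5, 17, 3, w), (16, 5, 17, 3, z), (19, 38, 38, 29, m), (9, 2, 31, 19, b), (9, 2, 31, 19, k), (9, 2, 31, 19, q)}
Natural join on G: {(13, 26, 17, 12, c, 32, 11), (13, 26, 17, 12, c, 35, 33), (13, 26, 17, 12, p, 32, 11), (13, 26, 17, 12, p, 35, 33), (13, 26, 17, 12, s, 32, 11), (13, 26, 17, 12, s, 35, 33), (13, 26, 17, 12, w, 32, 11), (13, 26, 17, 12, w, 35, 33), (13, 26, 17, 12, z, 32, 11), (13, 26, 17, 12, z, 35, 33), (16, 30, 17, 22, c, 32, 11), (16, 30, 17, 22, c, 35, 33), (16, 30, 17, 22, p, 32, 11), (16, 30, 17, 22, p, 35, 33), (16, 30, 17, 22, s, 32, 11), (16, 30, 17, 22, s, 35, 33), (16, 30, 17, 22, w, 32, 11), (16, 30, 17, 22, w, 35, 33), (16, 30, 17, 22, z, 32, 11), (16, 30, 17, 22, z, 35, 33), (16, 5, 17, 3, c, 32, 11), (16, 5, 17, 3, c, 35, 33), (16, 5, 17, 3, p, 32, 11), (16, 5, 17, 3, p, 35, 33), (16, 5, 17, 3, s, 32, 11), (16, 5, 17, 3, s, 35, 33), (16, 5, 17, 3, w, 32, 11), (16, 5, 17, 3, w, 35, 33), (16, 5, 17, 3, z, 32, 11), (16, 5, 17, 3, z, 35, 33)}
Apply σ_{C < 35}; surviving tuples: {(13, 26, 17, 12, c, 32, 11), (13, 26, 17, 12, p, 32, 11), (13, 26, 17, 12, s, 32, 11), (13, 26, 17, 12, w, 32, 11), (13, 26, 17, 12, z, 32, 11), (16, 30, 17, 22, c, 32, 11), (16, 30, 17, 22, p, 32, 11), (16, 30, 17, 22, s, 32, 11), (16, 30, 17, 22, w, 32, 11), (16, 30, 17, 22, z, 32, 11), (16, 5, 17, 3, c, 32, 11), (16, 5, 17, 3, p, 32, 11), (16, 5, 17, 3, s, 32, 11), (16, 5, 17, 3, w, 32, 11), (16, 5, 17, 3, z, 32, 11)}
Keep only column(s) B, E, C, D, A: {(13, 11, 32, 26, c), (13, 11, 32, 26, p), (13, 11, 32, 26, s), (13, 11, 32, 26, w), (13, 11, 32, 26, z), (16, 11, 32, 30, c), (16, 11, 32, 30, p), (16, 11, 32, 30, s), (16, 11, 32, 30, w), (16, 11, 32, 30, z), (16, 11, 32, 5, c), (16, 11, 32, 5, p), (16, 11, 32, 5, s), (16, 11, 32, 5, w), (16, 11, 32, 5, z)}
Apply σ_{D = 26}; surviving tuples: {(13, 11, 32, 26, c), (13, 11, 32, 26, p), (13, 11, 32, 26, s), (13, 11, 32, 26, w), (13, 11, 32, 26, z)}
Keep only column(s) A, C: {(c, 32), (p, 32), (s, 32), (w, 32), (z, 32)}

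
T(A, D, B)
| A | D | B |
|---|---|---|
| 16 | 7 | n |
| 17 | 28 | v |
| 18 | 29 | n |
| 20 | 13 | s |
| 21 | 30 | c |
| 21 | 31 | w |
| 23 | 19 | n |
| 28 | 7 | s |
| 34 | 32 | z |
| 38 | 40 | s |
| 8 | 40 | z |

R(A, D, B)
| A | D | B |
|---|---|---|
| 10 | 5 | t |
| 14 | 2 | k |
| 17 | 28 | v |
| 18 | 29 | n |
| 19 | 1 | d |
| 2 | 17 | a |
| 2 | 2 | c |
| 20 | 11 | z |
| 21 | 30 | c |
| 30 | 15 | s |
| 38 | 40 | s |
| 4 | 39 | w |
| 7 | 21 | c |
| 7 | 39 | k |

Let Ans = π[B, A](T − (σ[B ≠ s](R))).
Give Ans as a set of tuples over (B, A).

σ[B ≠ s]: keep tuples satisfying B ≠ s → {(10, 5, t), (14, 2, k), (17, 28, v), (18, 29, n), (19, 1, d), (2, 17, a), (2, 2, c), (20, 11, z), (21, 30, c), (4, 39, w), (7, 21, c), (7, 39, k)}
Taking the difference: {(16, 7, n), (20, 13, s), (21, 31, w), (23, 19, n), (28, 7, s), (34, 32, z), (38, 40, s), (8, 40, z)}
π_{B, A} gives {(n, 16), (n, 23), (s, 20), (s, 28), (s, 38), (w, 21), (z, 34), (z, 8)}.

{(n, 16), (n, 23), (s, 20), (s, 28), (s, 38), (w, 21), (z, 34), (z, 8)}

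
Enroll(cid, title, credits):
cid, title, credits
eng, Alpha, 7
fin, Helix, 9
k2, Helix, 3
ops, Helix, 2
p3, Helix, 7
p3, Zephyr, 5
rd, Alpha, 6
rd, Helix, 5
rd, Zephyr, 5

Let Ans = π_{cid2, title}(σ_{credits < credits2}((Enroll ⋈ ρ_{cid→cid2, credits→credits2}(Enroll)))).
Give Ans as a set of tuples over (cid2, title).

{(eng, Alpha), (fin, Helix), (k2, Helix), (p3, Helix), (rd, Helix)}

ρ[cid→cid2, credits→credits2]: schema becomes (cid2, title, credits2); tuples unchanged.
Joining Enroll and ρ_{cid→cid2, credits→credits2}(Enroll) on title yields {(eng, Alpha, 7, eng, 7), (eng, Alpha, 7, rd, 6), (fin, Helix, 9, fin, 9), (fin, Helix, 9, k2, 3), (fin, Helix, 9, ops, 2), (fin, Helix, 9, p3, 7), (fin, Helix, 9, rd, 5), (k2, Helix, 3, fin, 9), (k2, Helix, 3, k2, 3), (k2, Helix, 3, ops, 2), (k2, Helix, 3, p3, 7), (k2, Helix, 3, rd, 5), (ops, Helix, 2, fin, 9), (ops, Helix, 2, k2, 3), (ops, Helix, 2, ops, 2), (ops, Helix, 2, p3, 7), (ops, Helix, 2, rd, 5), (p3, Helix, 7, fin, 9), (p3, Helix, 7, k2, 3), (p3, Helix, 7, ops, 2), (p3, Helix, 7, p3, 7), (p3, Helix, 7, rd, 5), (p3, Zephyr, 5, p3, 5), (p3, Zephyr, 5, rd, 5), (rd, Alpha, 6, eng, 7), (rd, Alpha, 6, rd, 6), (rd, Helix, 5, fin, 9), (rd, Helix, 5, k2, 3), (rd, Helix, 5, ops, 2), (rd, Helix, 5, p3, 7), (rd, Helix, 5, rd, 5), (rd, Zephyr, 5, p3, 5), (rd, Zephyr, 5, rd, 5)}.
Apply σ_{credits < credits2}; surviving tuples: {(k2, Helix, 3, fin, 9), (k2, Helix, 3, p3, 7), (k2, Helix, 3, rd, 5), (ops, Helix, 2, fin, 9), (ops, Helix, 2, k2, 3), (ops, Helix, 2, p3, 7), (ops, Helix, 2, rd, 5), (p3, Helix, 7, fin, 9), (rd, Alpha, 6, eng, 7), (rd, Helix, 5, fin, 9), (rd, Helix, 5, p3, 7)}
Projecting to cid2, title (6 duplicate(s) eliminated): {(eng, Alpha), (fin, Helix), (k2, Helix), (p3, Helix), (rd, Helix)}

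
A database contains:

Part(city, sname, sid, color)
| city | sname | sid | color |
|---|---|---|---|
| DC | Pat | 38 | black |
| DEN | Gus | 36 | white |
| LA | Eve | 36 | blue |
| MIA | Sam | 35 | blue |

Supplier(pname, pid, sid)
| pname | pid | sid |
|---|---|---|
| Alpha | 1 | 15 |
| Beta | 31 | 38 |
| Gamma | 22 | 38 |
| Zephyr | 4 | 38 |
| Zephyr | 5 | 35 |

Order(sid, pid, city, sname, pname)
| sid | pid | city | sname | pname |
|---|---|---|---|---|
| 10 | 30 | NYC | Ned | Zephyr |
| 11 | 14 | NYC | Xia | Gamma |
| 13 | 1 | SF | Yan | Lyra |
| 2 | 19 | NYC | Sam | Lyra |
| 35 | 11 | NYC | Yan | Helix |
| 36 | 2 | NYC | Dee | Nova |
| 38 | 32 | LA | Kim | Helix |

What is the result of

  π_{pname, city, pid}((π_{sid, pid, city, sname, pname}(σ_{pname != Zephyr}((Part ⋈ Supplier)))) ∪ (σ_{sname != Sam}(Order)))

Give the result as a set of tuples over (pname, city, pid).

{(Beta, DC, 31), (Gamma, DC, 22), (Gamma, NYC, 14), (Helix, LA, 32), (Helix, NYC, 11), (Lyra, SF, 1), (Nova, NYC, 2), (Zephyr, NYC, 30)}

Joining Part and Supplier on sid yields {(DC, Pat, 38, black, Beta, 31), (DC, Pat, 38, black, Gamma, 22), (DC, Pat, 38, black, Zephyr, 4), (MIA, Sam, 35, blue, Zephyr, 5)}.
Selection pname != Zephyr: {(DC, Pat, 38, black, Beta, 31), (DC, Pat, 38, black, Gamma, 22)}
Keep only column(s) sid, pid, city, sname, pname: {(38, 22, DC, Pat, Gamma), (38, 31, DC, Pat, Beta)}
Selection sname != Sam: {(10, 30, NYC, Ned, Zephyr), (11, 14, NYC, Xia, Gamma), (13, 1, SF, Yan, Lyra), (35, 11, NYC, Yan, Helix), (36, 2, NYC, Dee, Nova), (38, 32, LA, Kim, Helix)}
Union: {(38, 22, DC, Pat, Gamma), (38, 31, DC, Pat, Beta)} with {(10, 30, NYC, Ned, Zephyr), (11, 14, NYC, Xia, Gamma), (13, 1, SF, Yan, Lyra), (35, 11, NYC, Yan, Helix), (36, 2, NYC, Dee, Nova), (38, 32, LA, Kim, Helix)} → {(10, 30, NYC, Ned, Zephyr), (11, 14, NYC, Xia, Gamma), (13, 1, SF, Yan, Lyra), (35, 11, NYC, Yan, Helix), (36, 2, NYC, Dee, Nova), (38, 22, DC, Pat, Gamma), (38, 31, DC, Pat, Beta), (38, 32, LA, Kim, Helix)}
Keep only column(s) pname, city, pid: {(Beta, DC, 31), (Gamma, DC, 22), (Gamma, NYC, 14), (Helix, LA, 32), (Helix, NYC, 11), (Lyra, SF, 1), (Nova, NYC, 2), (Zephyr, NYC, 30)}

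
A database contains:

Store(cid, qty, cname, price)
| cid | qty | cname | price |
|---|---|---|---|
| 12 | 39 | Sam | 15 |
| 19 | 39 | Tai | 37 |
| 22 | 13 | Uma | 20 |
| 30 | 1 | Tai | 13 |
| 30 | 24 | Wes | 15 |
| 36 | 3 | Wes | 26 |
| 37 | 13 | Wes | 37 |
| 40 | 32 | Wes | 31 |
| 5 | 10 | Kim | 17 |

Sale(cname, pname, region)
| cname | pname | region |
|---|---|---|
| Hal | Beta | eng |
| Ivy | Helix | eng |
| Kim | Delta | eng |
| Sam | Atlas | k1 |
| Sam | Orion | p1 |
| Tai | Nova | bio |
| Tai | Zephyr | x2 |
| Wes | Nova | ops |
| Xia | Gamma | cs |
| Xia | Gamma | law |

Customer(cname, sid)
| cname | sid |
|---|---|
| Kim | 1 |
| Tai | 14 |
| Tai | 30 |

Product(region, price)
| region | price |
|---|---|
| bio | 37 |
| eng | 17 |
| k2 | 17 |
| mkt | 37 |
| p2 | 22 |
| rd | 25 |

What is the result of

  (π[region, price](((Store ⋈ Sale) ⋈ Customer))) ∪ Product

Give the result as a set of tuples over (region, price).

Natural join on cname: {(12, 39, Sam, 15, Atlas, k1), (12, 39, Sam, 15, Orion, p1), (19, 39, Tai, 37, Nova, bio), (19, 39, Tai, 37, Zephyr, x2), (30, 1, Tai, 13, Nova, bio), (30, 1, Tai, 13, Zephyr, x2), (30, 24, Wes, 15, Nova, ops), (36, 3, Wes, 26, Nova, ops), (37, 13, Wes, 37, Nova, ops), (40, 32, Wes, 31, Nova, ops), (5, 10, Kim, 17, Delta, eng)}
Natural join on cname: {(19, 39, Tai, 37, Nova, bio, 14), (19, 39, Tai, 37, Nova, bio, 30), (19, 39, Tai, 37, Zephyr, x2, 14), (19, 39, Tai, 37, Zephyr, x2, 30), (30, 1, Tai, 13, Nova, bio, 14), (30, 1, Tai, 13, Nova, bio, 30), (30, 1, Tai, 13, Zephyr, x2, 14), (30, 1, Tai, 13, Zephyr, x2, 30), (5, 10, Kim, 17, Delta, eng, 1)}
π[region, price]: project onto (region, price) (4 duplicate(s) eliminated) → {(bio, 13), (bio, 37), (eng, 17), (x2, 13), (x2, 37)}
Taking the union: {(bio, 13), (bio, 37), (eng, 17), (k2, 17), (mkt, 37), (p2, 22), (rd, 25), (x2, 13), (x2, 37)}

{(bio, 13), (bio, 37), (eng, 17), (k2, 17), (mkt, 37), (p2, 22), (rd, 25), (x2, 13), (x2, 37)}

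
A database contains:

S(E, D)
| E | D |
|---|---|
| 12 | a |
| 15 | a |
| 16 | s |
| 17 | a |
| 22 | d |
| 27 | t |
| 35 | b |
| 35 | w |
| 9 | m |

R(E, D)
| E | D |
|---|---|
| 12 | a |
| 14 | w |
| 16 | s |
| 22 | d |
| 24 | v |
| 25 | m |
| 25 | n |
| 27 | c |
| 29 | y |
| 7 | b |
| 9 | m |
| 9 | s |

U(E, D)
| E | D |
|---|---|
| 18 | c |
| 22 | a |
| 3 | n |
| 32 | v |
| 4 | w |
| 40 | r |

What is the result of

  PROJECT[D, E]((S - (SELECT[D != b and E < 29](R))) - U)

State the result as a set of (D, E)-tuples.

Filtering on D != b and E < 29 leaves {(12, a), (14, w), (16, s), (22, d), (24, v), (25, m), (25, n), (27, c), (9, m), (9, s)}.
Difference: {(12, a), (15, a), (16, s), (17, a), (22, d), (27, t), (35, b), (35, w), (9, m)} with {(12, a), (14, w), (16, s), (22, d), (24, v), (25, m), (25, n), (27, c), (9, m), (9, s)} → {(15, a), (17, a), (27, t), (35, b), (35, w)}
Difference: {(15, a), (17, a), (27, t), (35, b), (35, w)} with {(18, c), (22, a), (3, n), (32, v), (4, w), (40, r)} → {(15, a), (17, a), (27, t), (35, b), (35, w)}
π[D, E]: project onto (D, E) → {(a, 15), (a, 17), (b, 35), (t, 27), (w, 35)}

{(a, 15), (a, 17), (b, 35), (t, 27), (w, 35)}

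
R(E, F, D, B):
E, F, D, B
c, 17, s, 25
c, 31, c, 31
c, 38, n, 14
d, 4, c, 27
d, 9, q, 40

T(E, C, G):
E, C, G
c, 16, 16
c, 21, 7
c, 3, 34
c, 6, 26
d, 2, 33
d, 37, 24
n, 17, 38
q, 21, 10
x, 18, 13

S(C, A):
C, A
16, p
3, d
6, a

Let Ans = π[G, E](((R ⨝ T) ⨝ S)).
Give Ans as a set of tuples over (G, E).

R ⋈ T (natural join on E): {(c, 17, s, 25, 16, 16), (c, 17, s, 25, 21, 7), (c, 17, s, 25, 3, 34), (c, 17, s, 25, 6, 26), (c, 31, c, 31, 16, 16), (c, 31, c, 31, 21, 7), (c, 31, c, 31, 3, 34), (c, 31, c, 31, 6, 26), (c, 38, n, 14, 16, 16), (c, 38, n, 14, 21, 7), (c, 38, n, 14, 3, 34), (c, 38, n, 14, 6, 26), (d, 4, c, 27, 2, 33), (d, 4, c, 27, 37, 24), (d, 9, q, 40, 2, 33), (d, 9, q, 40, 37, 24)}
(R ⨝ T) ⋈ S (natural join on C): {(c, 17, s, 25, 16, 16, p), (c, 17, s, 25, 3, 34, d), (c, 17, s, 25, 6, 26, a), (c, 31, c, 31, 16, 16, p), (c, 31, c, 31, 3, 34, d), (c, 31, c, 31, 6, 26, a), (c, 38, n, 14, 16, 16, p), (c, 38, n, 14, 3, 34, d), (c, 38, n, 14, 6, 26, a)}
π_{G, E} gives {(16, c), (26, c), (34, c)} (6 duplicate(s) eliminated).

{(16, c), (26, c), (34, c)}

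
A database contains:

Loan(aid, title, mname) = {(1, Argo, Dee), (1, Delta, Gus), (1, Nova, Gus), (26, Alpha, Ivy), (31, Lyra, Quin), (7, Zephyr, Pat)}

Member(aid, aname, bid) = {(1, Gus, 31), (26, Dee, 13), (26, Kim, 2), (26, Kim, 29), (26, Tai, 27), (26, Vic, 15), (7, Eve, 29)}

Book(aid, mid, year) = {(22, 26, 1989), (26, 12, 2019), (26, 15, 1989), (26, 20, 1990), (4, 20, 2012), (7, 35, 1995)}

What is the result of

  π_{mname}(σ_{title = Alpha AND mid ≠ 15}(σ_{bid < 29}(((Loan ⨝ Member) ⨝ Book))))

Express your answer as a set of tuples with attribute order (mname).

Natural join on aid: {(1, Argo, Dee, Gus, 31), (1, Delta, Gus, Gus, 31), (1, Nova, Gus, Gus, 31), (26, Alpha, Ivy, Dee, 13), (26, Alpha, Ivy, Kim, 2), (26, Alpha, Ivy, Kim, 29), (26, Alpha, Ivy, Tai, 27), (26, Alpha, Ivy, Vic, 15), (7, Zephyr, Pat, Eve, 29)}
Natural join on aid: {(26, Alpha, Ivy, Dee, 13, 12, 2019), (26, Alpha, Ivy, Dee, 13, 15, 1989), (26, Alpha, Ivy, Dee, 13, 20, 1990), (26, Alpha, Ivy, Kim, 2, 12, 2019), (26, Alpha, Ivy, Kim, 2, 15, 1989), (26, Alpha, Ivy, Kim, 2, 20, 1990), (26, Alpha, Ivy, Kim, 29, 12, 2019), (26, Alpha, Ivy, Kim, 29, 15, 1989), (26, Alpha, Ivy, Kim, 29, 20, 1990), (26, Alpha, Ivy, Tai, 27, 12, 2019), (26, Alpha, Ivy, Tai, 27, 15, 1989), (26, Alpha, Ivy, Tai, 27, 20, 1990), (26, Alpha, Ivy, Vic, 15, 12, 2019), (26, Alpha, Ivy, Vic, 15, 15, 1989), (26, Alpha, Ivy, Vic, 15, 20, 1990), (7, Zephyr, Pat, Eve, 29, 35, 1995)}
Selection bid < 29: {(26, Alpha, Ivy, Dee, 13, 12, 2019), (26, Alpha, Ivy, Dee, 13, 15, 1989), (26, Alpha, Ivy, Dee, 13, 20, 1990), (26, Alpha, Ivy, Kim, 2, 12, 2019), (26, Alpha, Ivy, Kim, 2, 15, 1989), (26, Alpha, Ivy, Kim, 2, 20, 1990), (26, Alpha, Ivy, Tai, 27, 12, 2019), (26, Alpha, Ivy, Tai, 27, 15, 1989), (26, Alpha, Ivy, Tai, 27, 20, 1990), (26, Alpha, Ivy, Vic, 15, 12, 2019), (26, Alpha, Ivy, Vic, 15, 15, 1989), (26, Alpha, Ivy, Vic, 15, 20, 1990)}
Selection title = Alpha AND mid ≠ 15: {(26, Alpha, Ivy, Dee, 13, 12, 2019), (26, Alpha, Ivy, Dee, 13, 20, 1990), (26, Alpha, Ivy, Kim, 2, 12, 2019), (26, Alpha, Ivy, Kim, 2, 20, 1990), (26, Alpha, Ivy, Tai, 27, 12, 2019), (26, Alpha, Ivy, Tai, 27, 20, 1990), (26, Alpha, Ivy, Vic, 15, 12, 2019), (26, Alpha, Ivy, Vic, 15, 20, 1990)}
Keep only column(s) mname (7 duplicate(s) eliminated): {Ivy}

{Ivy}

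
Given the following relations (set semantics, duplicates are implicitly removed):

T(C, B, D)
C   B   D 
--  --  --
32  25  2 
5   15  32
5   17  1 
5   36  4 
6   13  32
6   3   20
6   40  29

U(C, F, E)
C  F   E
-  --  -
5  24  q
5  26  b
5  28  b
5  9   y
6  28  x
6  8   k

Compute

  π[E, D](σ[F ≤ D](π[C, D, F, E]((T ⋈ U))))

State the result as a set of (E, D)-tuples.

{(b, 32), (k, 20), (k, 29), (k, 32), (q, 32), (x, 29), (x, 32), (y, 32)}

T ⋈ U (natural join on C): {(5, 15, 32, 24, q), (5, 15, 32, 26, b), (5, 15, 32, 28, b), (5, 15, 32, 9, y), (5, 17, 1, 24, q), (5, 17, 1, 26, b), (5, 17, 1, 28, b), (5, 17, 1, 9, y), (5, 36, 4, 24, q), (5, 36, 4, 26, b), (5, 36, 4, 28, b), (5, 36, 4, 9, y), (6, 13, 32, 28, x), (6, 13, 32, 8, k), (6, 3, 20, 28, x), (6, 3, 20, 8, k), (6, 40, 29, 28, x), (6, 40, 29, 8, k)}
π_{C, D, F, E} gives {(5, 1, 24, q), (5, 1, 26, b), (5, 1, 28, b), (5, 1, 9, y), (5, 32, 24, q), (5, 32, 26, b), (5, 32, 28, b), (5, 32, 9, y), (5, 4, 24, q), (5, 4, 26, b), (5, 4, 28, b), (5, 4, 9, y), (6, 20, 28, x), (6, 20, 8, k), (6, 29, 28, x), (6, 29, 8, k), (6, 32, 28, x), (6, 32, 8, k)}.
Apply σ_{F ≤ D}; surviving tuples: {(5, 32, 24, q), (5, 32, 26, b), (5, 32, 28, b), (5, 32, 9, y), (6, 20, 8, k), (6, 29, 28, x), (6, 29, 8, k), (6, 32, 28, x), (6, 32, 8, k)}
π_{E, D} gives {(b, 32), (k, 20), (k, 29), (k, 32), (q, 32), (x, 29), (x, 32), (y, 32)} (1 duplicate(s) eliminated).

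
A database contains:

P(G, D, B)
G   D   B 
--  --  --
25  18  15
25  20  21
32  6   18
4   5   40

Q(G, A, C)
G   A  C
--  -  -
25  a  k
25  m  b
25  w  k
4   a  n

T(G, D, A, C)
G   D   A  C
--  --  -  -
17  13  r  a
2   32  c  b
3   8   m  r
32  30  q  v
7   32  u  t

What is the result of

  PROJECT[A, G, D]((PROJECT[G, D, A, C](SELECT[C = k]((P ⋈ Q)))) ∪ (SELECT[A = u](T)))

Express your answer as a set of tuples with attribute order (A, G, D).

Joining P and Q on G yields {(25, 18, 15, a, k), (25, 18, 15, m, b), (25, 18, 15, w, k), (25, 20, 21, a, k), (25, 20, 21, m, b), (25, 20, 21, w, k), (4, 5, 40, a, n)}.
Apply σ_{C = k}; surviving tuples: {(25, 18, 15, a, k), (25, 18, 15, w, k), (25, 20, 21, a, k), (25, 20, 21, w, k)}
π[G, D, A, C]: project onto (G, D, A, C) → {(25, 18, a, k), (25, 18, w, k), (25, 20, a, k), (25, 20, w, k)}
Apply σ_{A = u}; surviving tuples: {(7, 32, u, t)}
Set union of the two operands is {(25, 18, a, k), (25, 18, w, k), (25, 20, a, k), (25, 20, w, k), (7, 32, u, t)}.
π[A, G, D]: project onto (A, G, D) → {(a, 25, 18), (a, 25, 20), (u, 7, 32), (w, 25, 18), (w, 25, 20)}

{(a, 25, 18), (a, 25, 20), (u, 7, 32), (w, 25, 18), (w, 25, 20)}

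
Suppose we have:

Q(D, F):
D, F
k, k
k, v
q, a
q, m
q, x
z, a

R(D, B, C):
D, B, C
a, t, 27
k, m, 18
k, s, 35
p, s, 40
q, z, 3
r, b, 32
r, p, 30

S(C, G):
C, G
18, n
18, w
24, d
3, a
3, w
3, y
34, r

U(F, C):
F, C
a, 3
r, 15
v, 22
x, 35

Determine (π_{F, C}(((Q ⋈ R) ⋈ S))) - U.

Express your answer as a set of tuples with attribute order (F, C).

Joining Q and R on D yields {(k, k, m, 18), (k, k, s, 35), (k, v, m, 18), (k, v, s, 35), (q, a, z, 3), (q, m, z, 3), (q, x, z, 3)}.
Joining (Q ⋈ R) and S on C yields {(k, k, m, 18, n), (k, k, m, 18, w), (k, v, m, 18, n), (k, v, m, 18, w), (q, a, z, 3, a), (q, a, z, 3, w), (q, a, z, 3, y), (q, m, z, 3, a), (q, m, z, 3, w), (q, m, z, 3, y), (q, x, z, 3, a), (q, x, z, 3, w), (q, x, z, 3, y)}.
π_{F, C} gives {(a, 3), (k, 18), (m, 3), (v, 18), (x, 3)} (8 duplicate(s) eliminated).
Set difference of the two operands is {(k, 18), (m, 3), (v, 18), (x, 3)}.

{(k, 18), (m, 3), (v, 18), (x, 3)}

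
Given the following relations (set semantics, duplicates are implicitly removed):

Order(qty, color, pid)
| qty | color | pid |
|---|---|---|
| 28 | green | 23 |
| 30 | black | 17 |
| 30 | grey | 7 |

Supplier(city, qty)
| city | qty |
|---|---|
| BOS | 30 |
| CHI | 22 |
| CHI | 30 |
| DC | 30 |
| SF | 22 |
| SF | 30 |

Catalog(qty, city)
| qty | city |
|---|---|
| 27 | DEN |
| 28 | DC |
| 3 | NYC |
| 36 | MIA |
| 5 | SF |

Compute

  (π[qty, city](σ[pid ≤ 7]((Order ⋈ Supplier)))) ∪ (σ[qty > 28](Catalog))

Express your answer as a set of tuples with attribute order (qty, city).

{(30, BOS), (30, CHI), (30, DC), (30, SF), (36, MIA)}

Order ⋈ Supplier (natural join on qty): {(30, black, 17, BOS), (30, black, 17, CHI), (30, black, 17, DC), (30, black, 17, SF), (30, grey, 7, BOS), (30, grey, 7, CHI), (30, grey, 7, DC), (30, grey, 7, SF)}
Filtering on pid ≤ 7 leaves {(30, grey, 7, BOS), (30, grey, 7, CHI), (30, grey, 7, DC), (30, grey, 7, SF)}.
Projecting to qty, city: {(30, BOS), (30, CHI), (30, DC), (30, SF)}
Filtering on qty > 28 leaves {(36, MIA)}.
Set union of the two operands is {(30, BOS), (30, CHI), (30, DC), (30, SF), (36, MIA)}.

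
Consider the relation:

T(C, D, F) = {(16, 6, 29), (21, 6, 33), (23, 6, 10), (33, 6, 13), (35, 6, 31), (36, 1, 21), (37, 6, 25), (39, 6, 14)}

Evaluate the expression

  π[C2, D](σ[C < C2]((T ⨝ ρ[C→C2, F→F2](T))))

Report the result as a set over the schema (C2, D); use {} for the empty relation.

ρ[C→C2, F→F2]: schema becomes (C2, D, F2); tuples unchanged.
Natural join on D: {(16, 6, 29, 16, 29), (16, 6, 29, 21, 33), (16, 6, 29, 23, 10), (16, 6, 29, 33, 13), (16, 6, 29, 35, 31), (16, 6, 29, 37, 25), (16, 6, 29, 39, 14), (21, 6, 33, 16, 29), (21, 6, 33, 21, 33), (21, 6, 33, 23, 10), (21, 6, 33, 33, 13), (21, 6, 33, 35, 31), (21, 6, 33, 37, 25), (21, 6, 33, 39, 14), (23, 6, 10, 16, 29), (23, 6, 10, 21, 33), (23, 6, 10, 23, 10), (23, 6, 10, 33, 13), (23, 6, 10, 35, 31), (23, 6, 10, 37, 25), (23, 6, 10, 39, 14), (33, 6, 13, 16, 29), (33, 6, 13, 21, 33), (33, 6, 13, 23, 10), (33, 6, 13, 33, 13), (33, 6, 13, 35, 31), (33, 6, 13, 37, 25), (33, 6, 13, 39, 14), (35, 6, 31, 16, 29), (35, 6, 31, 21, 33), (35, 6, 31, 23, 10), (35, 6, 31, 33, 13), (35, 6, 31, 35, 31), (35, 6, 31, 37, 25), (35, 6, 31, 39, 14), (36, 1, 21, 36, 21), (37, 6, 25, 16, 29), (37, 6, 25, 21, 33), (37, 6, 25, 23, 10), (37, 6, 25, 33, 13), (37, 6, 25, 35, 31), (37, 6, 25, 37, 25), (37, 6, 25, 39, 14), (39, 6, 14, 16, 29), (39, 6, 14, 21, 33), (39, 6, 14, 23, 10), (39, 6, 14, 33, 13), (39, 6, 14, 35, 31), (39, 6, 14, 37, 25), (39, 6, 14, 39, 14)}
σ[C < C2]: keep tuples satisfying C < C2 → {(16, 6, 29, 21, 33), (16, 6, 29, 23, 10), (16, 6, 29, 33, 13), (16, 6, 29, 35, 31), (16, 6, 29, 37, 25), (16, 6, 29, 39, 14), (21, 6, 33, 23, 10), (21, 6, 33, 33, 13), (21, 6, 33, 35, 31), (21, 6, 33, 37, 25), (21, 6, 33, 39, 14), (23, 6, 10, 33, 13), (23, 6, 10, 35, 31), (23, 6, 10, 37, 25), (23, 6, 10, 39, 14), (33, 6, 13, 35, 31), (33, 6, 13, 37, 25), (33, 6, 13, 39, 14), (35, 6, 31, 37, 25), (35, 6, 31, 39, 14), (37, 6, 25, 39, 14)}
π_{C2, D} gives {(21, 6), (23, 6), (33, 6), (35, 6), (37, 6), (39, 6)} (15 duplicate(s) eliminated).

{(21, 6), (23, 6), (33, 6), (35, 6), (37, 6), (39, 6)}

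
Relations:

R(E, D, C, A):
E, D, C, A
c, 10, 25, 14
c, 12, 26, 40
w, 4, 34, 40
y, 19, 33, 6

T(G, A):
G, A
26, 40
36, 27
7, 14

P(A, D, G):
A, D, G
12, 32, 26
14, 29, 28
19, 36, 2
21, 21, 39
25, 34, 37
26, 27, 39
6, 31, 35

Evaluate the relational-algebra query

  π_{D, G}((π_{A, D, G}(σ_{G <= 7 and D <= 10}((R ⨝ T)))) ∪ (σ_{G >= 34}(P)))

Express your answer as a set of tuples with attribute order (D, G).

Natural join on A: {(c, 10, 25, 14, 7), (c, 12, 26, 40, 26), (w, 4, 34, 40, 26)}
σ[G <= 7 and D <= 10]: keep tuples satisfying G <= 7 and D <= 10 → {(c, 10, 25, 14, 7)}
Keep only column(s) A, D, G: {(14, 10, 7)}
σ[G >= 34]: keep tuples satisfying G >= 34 → {(21, 21, 39), (25, 34, 37), (26, 27, 39), (6, 31, 35)}
Union: {(14, 10, 7)} with {(21, 21, 39), (25, 34, 37), (26, 27, 39), (6, 31, 35)} → {(14, 10, 7), (21, 21, 39), (25, 34, 37), (26, 27, 39), (6, 31, 35)}
Keep only column(s) D, G: {(10, 7), (21, 39), (27, 39), (31, 35), (34, 37)}

{(10, 7), (21, 39), (27, 39), (31, 35), (34, 37)}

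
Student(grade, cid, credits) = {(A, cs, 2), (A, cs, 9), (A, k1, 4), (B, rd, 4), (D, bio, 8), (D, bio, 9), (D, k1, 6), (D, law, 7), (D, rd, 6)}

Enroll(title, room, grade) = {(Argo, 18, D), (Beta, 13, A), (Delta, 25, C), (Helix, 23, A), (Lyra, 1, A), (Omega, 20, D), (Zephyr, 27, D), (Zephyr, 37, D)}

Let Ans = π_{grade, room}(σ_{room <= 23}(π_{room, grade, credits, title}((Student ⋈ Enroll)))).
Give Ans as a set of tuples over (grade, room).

{(A, 1), (A, 13), (A, 23), (D, 18), (D, 20)}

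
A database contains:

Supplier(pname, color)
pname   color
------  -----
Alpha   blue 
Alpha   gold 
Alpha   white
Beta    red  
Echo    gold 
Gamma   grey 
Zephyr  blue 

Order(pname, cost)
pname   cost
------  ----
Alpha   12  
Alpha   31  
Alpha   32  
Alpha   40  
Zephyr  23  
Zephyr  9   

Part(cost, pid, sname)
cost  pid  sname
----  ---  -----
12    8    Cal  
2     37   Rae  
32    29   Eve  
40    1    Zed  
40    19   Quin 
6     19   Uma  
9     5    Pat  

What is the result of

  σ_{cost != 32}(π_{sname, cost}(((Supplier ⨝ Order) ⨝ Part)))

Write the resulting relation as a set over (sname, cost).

{(Cal, 12), (Pat, 9), (Quin, 40), (Zed, 40)}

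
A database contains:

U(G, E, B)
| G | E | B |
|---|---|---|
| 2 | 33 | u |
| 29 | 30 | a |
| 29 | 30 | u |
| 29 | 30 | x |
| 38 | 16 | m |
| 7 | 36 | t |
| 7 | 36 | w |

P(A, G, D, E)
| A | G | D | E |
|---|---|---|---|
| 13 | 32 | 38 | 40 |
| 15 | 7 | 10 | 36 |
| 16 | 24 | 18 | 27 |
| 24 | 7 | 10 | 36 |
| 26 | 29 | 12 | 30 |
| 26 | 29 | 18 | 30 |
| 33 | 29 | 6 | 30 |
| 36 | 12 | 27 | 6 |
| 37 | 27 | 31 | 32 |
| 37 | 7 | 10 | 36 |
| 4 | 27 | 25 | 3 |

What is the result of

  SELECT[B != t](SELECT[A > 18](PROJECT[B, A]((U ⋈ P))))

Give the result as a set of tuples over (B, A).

Joining U and P on G, E yields {(29, 30, a, 26, 12), (29, 30, a, 26, 18), (29, 30, a, 33, 6), (29, 30, u, 26, 12), (29, 30, u, 26, 18), (29, 30, u, 33, 6), (29, 30, x, 26, 12), (29, 30, x, 26, 18), (29, 30, x, 33, 6), (7, 36, t, 15, 10), (7, 36, t, 24, 10), (7, 36, t, 37, 10), (7, 36, w, 15, 10), (7, 36, w, 24, 10), (7, 36, w, 37, 10)}.
Keep only column(s) B, A (3 duplicate(s) eliminated): {(a, 26), (a, 33), (t, 15), (t, 24), (t, 37), (u, 26), (u, 33), (w, 15), (w, 24), (w, 37), (x, 26), (x, 33)}
Selection A > 18: {(a, 26), (a, 33), (t, 24), (t, 37), (u, 26), (u, 33), (w, 24), (w, 37), (x, 26), (x, 33)}
Selection B != t: {(a, 26), (a, 33), (u, 26), (u, 33), (w, 24), (w, 37), (x, 26), (x, 33)}

{(a, 26), (a, 33), (u, 26), (u, 33), (w, 24), (w, 37), (x, 26), (x, 33)}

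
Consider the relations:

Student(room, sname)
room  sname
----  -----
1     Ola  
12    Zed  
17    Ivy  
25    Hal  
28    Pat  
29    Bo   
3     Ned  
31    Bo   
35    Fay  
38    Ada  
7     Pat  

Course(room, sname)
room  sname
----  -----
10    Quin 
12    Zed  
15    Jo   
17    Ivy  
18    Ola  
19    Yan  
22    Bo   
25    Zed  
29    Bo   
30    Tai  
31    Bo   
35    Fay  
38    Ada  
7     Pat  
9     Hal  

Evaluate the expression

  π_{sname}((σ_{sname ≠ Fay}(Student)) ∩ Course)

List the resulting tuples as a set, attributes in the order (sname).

Apply σ_{sname ≠ Fay}; surviving tuples: {(1, Ola), (12, Zed), (17, Ivy), (25, Hal), (28, Pat), (29, Bo), (3, Ned), (31, Bo), (38, Ada), (7, Pat)}
Intersection: {(1, Ola), (12, Zed), (17, Ivy), (25, Hal), (28, Pat), (29, Bo), (3, Ned), (31, Bo), (38, Ada), (7, Pat)} with {(10, Quin), (12, Zed), (15, Jo), (17, Ivy), (18, Ola), (19, Yan), (22, Bo), (25, Zed), (29, Bo), (30, Tai), (31, Bo), (35, Fay), (38, Ada), (7, Pat), (9, Hal)} → {(12, Zed), (17, Ivy), (29, Bo), (31, Bo), (38, Ada), (7, Pat)}
Projecting to sname (1 duplicate(s) eliminated): {Ada, Bo, Ivy, Pat, Zed}

{Ada, Bo, Ivy, Pat, Zed}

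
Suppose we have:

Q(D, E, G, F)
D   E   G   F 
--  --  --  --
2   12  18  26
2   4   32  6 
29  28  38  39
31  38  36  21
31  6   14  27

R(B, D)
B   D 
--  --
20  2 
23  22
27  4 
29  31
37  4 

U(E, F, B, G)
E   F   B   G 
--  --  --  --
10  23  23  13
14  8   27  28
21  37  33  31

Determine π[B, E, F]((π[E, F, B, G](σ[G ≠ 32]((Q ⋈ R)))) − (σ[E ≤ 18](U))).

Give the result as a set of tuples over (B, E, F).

{(20, 12, 26), (29, 38, 21), (29, 6, 27)}

Q ⋈ R (natural join on D): {(2, 12, 18, 26, 20), (2, 4, 32, 6, 20), (31, 38, 36, 21, 29), (31, 6, 14, 27, 29)}
Filtering on G ≠ 32 leaves {(2, 12, 18, 26, 20), (31, 38, 36, 21, 29), (31, 6, 14, 27, 29)}.
Projecting to E, F, B, G: {(12, 26, 20, 18), (38, 21, 29, 36), (6, 27, 29, 14)}
Filtering on E ≤ 18 leaves {(10, 23, 23, 13), (14, 8, 27, 28)}.
Taking the difference: {(12, 26, 20, 18), (38, 21, 29, 36), (6, 27, 29, 14)}
Projecting to B, E, F: {(20, 12, 26), (29, 38, 21), (29, 6, 27)}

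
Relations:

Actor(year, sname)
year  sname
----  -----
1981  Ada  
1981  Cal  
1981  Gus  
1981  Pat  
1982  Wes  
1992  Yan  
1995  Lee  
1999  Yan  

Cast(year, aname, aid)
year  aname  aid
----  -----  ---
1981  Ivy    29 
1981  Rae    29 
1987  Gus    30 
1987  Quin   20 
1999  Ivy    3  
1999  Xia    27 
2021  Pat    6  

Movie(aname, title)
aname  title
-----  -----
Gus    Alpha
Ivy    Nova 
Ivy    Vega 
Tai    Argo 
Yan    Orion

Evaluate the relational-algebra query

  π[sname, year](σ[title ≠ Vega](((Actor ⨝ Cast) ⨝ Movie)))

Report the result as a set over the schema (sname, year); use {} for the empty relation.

{(Ada, 1981), (Cal, 1981), (Gus, 1981), (Pat, 1981), (Yan, 1999)}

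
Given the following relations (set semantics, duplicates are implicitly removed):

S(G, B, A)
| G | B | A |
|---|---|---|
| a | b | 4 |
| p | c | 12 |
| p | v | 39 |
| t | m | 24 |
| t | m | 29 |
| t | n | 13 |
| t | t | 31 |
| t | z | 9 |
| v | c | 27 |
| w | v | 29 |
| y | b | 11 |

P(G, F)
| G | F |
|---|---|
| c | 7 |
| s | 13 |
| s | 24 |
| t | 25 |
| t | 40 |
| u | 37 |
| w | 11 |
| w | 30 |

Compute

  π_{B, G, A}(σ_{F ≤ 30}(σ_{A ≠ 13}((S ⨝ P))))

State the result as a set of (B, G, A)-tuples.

Natural join on G: {(t, m, 24, 25), (t, m, 24, 40), (t, m, 29, 25), (t, m, 29, 40), (t, n, 13, 25), (t, n, 13, 40), (t, t, 31, 25), (t, t, 31, 40), (t, z, 9, 25), (t, z, 9, 40), (w, v, 29, 11), (w, v, 29, 30)}
Apply σ_{A ≠ 13}; surviving tuples: {(t, m, 24, 25), (t, m, 24, 40), (t, m, 29, 25), (t, m, 29, 40), (t, t, 31, 25), (t, t, 31, 40), (t, z, 9, 25), (t, z, 9, 40), (w, v, 29, 11), (w, v, 29, 30)}
Apply σ_{F ≤ 30}; surviving tuples: {(t, m, 24, 25), (t, m, 29, 25), (t, t, 31, 25), (t, z, 9, 25), (w, v, 29, 11), (w, v, 29, 30)}
π_{B, G, A} gives {(m, t, 24), (m, t, 29), (t, t, 31), (v, w, 29), (z, t, 9)} (1 duplicate(s) eliminated).

{(m, t, 24), (m, t, 29), (t, t, 31), (v, w, 29), (z, t, 9)}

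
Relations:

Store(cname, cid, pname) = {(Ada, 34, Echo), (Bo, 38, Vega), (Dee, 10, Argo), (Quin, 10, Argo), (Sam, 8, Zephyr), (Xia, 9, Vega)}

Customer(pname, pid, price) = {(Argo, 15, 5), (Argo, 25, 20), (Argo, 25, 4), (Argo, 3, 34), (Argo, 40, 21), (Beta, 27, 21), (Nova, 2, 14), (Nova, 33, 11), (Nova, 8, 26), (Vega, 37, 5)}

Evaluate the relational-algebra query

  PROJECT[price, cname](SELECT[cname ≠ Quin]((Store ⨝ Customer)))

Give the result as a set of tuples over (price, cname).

{(20, Dee), (21, Dee), (34, Dee), (4, Dee), (5, Bo), (5, Dee), (5, Xia)}

Joining Store and Customer on pname yields {(Bo, 38, Vega, 37, 5), (Dee, 10, Argo, 15, 5), (Dee, 10, Argo, 25, 20), (Dee, 10, Argo, 25, 4), (Dee, 10, Argo, 3, 34), (Dee, 10, Argo, 40, 21), (Quin, 10, Argo, 15, 5), (Quin, 10, Argo, 25, 20), (Quin, 10, Argo, 25, 4), (Quin, 10, Argo, 3, 34), (Quin, 10, Argo, 40, 21), (Xia, 9, Vega, 37, 5)}.
σ[cname ≠ Quin]: keep tuples satisfying cname ≠ Quin → {(Bo, 38, Vega, 37, 5), (Dee, 10, Argo, 15, 5), (Dee, 10, Argo, 25, 20), (Dee, 10, Argo, 25, 4), (Dee, 10, Argo, 3, 34), (Dee, 10, Argo, 40, 21), (Xia, 9, Vega, 37, 5)}
Keep only column(s) price, cname: {(20, Dee), (21, Dee), (34, Dee), (4, Dee), (5, Bo), (5, Dee), (5, Xia)}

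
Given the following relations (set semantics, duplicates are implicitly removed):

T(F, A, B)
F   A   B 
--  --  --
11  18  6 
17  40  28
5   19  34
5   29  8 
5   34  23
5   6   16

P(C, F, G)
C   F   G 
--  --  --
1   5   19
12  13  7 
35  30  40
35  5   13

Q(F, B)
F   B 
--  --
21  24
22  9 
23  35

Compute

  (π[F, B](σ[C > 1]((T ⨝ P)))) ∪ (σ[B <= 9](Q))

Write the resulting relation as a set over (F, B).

Natural join on F: {(5, 19, 34, 1, 19), (5, 19, 34, 35, 13), (5, 29, 8, 1, 19), (5, 29, 8, 35, 13), (5, 34, 23, 1, 19), (5, 34, 23, 35, 13), (5, 6, 16, 1, 19), (5, 6, 16, 35, 13)}
Apply σ_{C > 1}; surviving tuples: {(5, 19, 34, 35, 13), (5, 29, 8, 35, 13), (5, 34, 23, 35, 13), (5, 6, 16, 35, 13)}
π_{F, B} gives {(5, 16), (5, 23), (5, 34), (5, 8)}.
Apply σ_{B <= 9}; surviving tuples: {(22, 9)}
Taking the union: {(22, 9), (5, 16), (5, 23), (5, 34), (5, 8)}

{(22, 9), (5, 16), (5, 23), (5, 34), (5, 8)}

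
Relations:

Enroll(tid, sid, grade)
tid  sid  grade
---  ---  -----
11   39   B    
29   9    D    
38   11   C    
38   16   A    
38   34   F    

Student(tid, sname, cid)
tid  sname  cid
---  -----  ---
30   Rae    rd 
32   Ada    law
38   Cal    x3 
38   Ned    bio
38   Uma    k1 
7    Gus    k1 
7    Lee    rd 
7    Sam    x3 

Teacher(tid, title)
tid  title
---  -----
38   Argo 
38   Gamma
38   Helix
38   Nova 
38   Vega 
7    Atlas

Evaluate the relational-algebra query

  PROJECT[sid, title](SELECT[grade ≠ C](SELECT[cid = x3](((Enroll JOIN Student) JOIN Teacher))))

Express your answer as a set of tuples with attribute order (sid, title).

Natural join on tid: {(38, 11, C, Cal, x3), (38, 11, C, Ned, bio), (38, 11, C, Uma, k1), (38, 16, A, Cal, x3), (38, 16, A, Ned, bio), (38, 16, A, Uma, k1), (38, 34, F, Cal, x3), (38, 34, F, Ned, bio), (38, 34, F, Uma, k1)}
Natural join on tid: {(38, 11, C, Cal, x3, Argo), (38, 11, C, Cal, x3, Gamma), (38, 11, C, Cal, x3, Helix), (38, 11, C, Cal, x3, Nova), (38, 11, C, Cal, x3, Vega), (38, 11, C, Ned, bio, Argo), (38, 11, C, Ned, bio, Gamma), (38, 11, C, Ned, bio, Helix), (38, 11, C, Ned, bio, Nova), (38, 11, C, Ned, bio, Vega), (38, 11, C, Uma, k1, Argo), (38, 11, C, Uma, k1, Gamma), (38, 11, C, Uma, k1, Helix), (38, 11, C, Uma, k1, Nova), (38, 11, C, Uma, k1, Vega), (38, 16, A, Cal, x3, Argo), (38, 16, A, Cal, x3, Gamma), (38, 16, A, Cal, x3, Helix), (38, 16, A, Cal, x3, Nova), (38, 16, A, Cal, x3, Vega), (38, 16, A, Ned, bio, Argo), (38, 16, A, Ned, bio, Gamma), (38, 16, A, Ned, bio, Helix), (38, 16, A, Ned, bio, Nova), (38, 16, A, Ned, bio, Vega), (38, 16, A, Uma, k1, Argo), (38, 16, A, Uma, k1, Gamma), (38, 16, A, Uma, k1, Helix), (38, 16, A, Uma, k1, Nova), (38, 16, A, Uma, k1, Vega), (38, 34, F, Cal, x3, Argo), (38, 34, F, Cal, x3, Gamma), (38, 34, F, Cal, x3, Helix), (38, 34, F, Cal, x3, Nova), (38, 34, F, Cal, x3, Vega), (38, 34, F, Ned, bio, Argo), (38, 34, F, Ned, bio, Gamma), (38, 34, F, Ned, bio, Helix), (38, 34, F, Ned, bio, Nova), (38, 34, F, Ned, bio, Vega), (38, 34, F, Uma, k1, Argo), (38, 34, F, Uma, k1, Gamma), (38, 34, F, Uma, k1, Helix), (38, 34, F, Uma, k1, Nova), (38, 34, F, Uma, k1, Vega)}
σ[cid = x3]: keep tuples satisfying cid = x3 → {(38, 11, C, Cal, x3, Argo), (38, 11, C, Cal, x3, Gamma), (38, 11, C, Cal, x3, Helix), (38, 11, C, Cal, x3, Nova), (38, 11, C, Cal, x3, Vega), (38, 16, A, Cal, x3, Argo), (38, 16, A, Cal, x3, Gamma), (38, 16, A, Cal, x3, Helix), (38, 16, A, Cal, x3, Nova), (38, 16, A, Cal, x3, Vega), (38, 34, F, Cal, x3, Argo), (38, 34, F, Cal, x3, Gamma), (38, 34, F, Cal, x3, Helix), (38, 34, F, Cal, x3, Nova), (38, 34, F, Cal, x3, Vega)}
σ[grade ≠ C]: keep tuples satisfying grade ≠ C → {(38, 16, A, Cal, x3, Argo), (38, 16, A, Cal, x3, Gamma), (38, 16, A, Cal, x3, Helix), (38, 16, A, Cal, x3, Nova), (38, 16, A, Cal, x3, Vega), (38, 34, F, Cal, x3, Argo), (38, 34, F, Cal, x3, Gamma), (38, 34, F, Cal, x3, Helix), (38, 34, F, Cal, x3, Nova), (38, 34, F, Cal, x3, Vega)}
π_{sid, title} gives {(16, Argo), (16, Gamma), (16, Helix), (16, Nova), (16, Vega), (34, Argo), (34, Gamma), (34, Helix), (34, Nova), (34, Vega)}.

{(16, Argo), (16, Gamma), (16, Helix), (16, Nova), (16, Vega), (34, Argo), (34, Gamma), (34, Helix), (34, Nova), (34, Vega)}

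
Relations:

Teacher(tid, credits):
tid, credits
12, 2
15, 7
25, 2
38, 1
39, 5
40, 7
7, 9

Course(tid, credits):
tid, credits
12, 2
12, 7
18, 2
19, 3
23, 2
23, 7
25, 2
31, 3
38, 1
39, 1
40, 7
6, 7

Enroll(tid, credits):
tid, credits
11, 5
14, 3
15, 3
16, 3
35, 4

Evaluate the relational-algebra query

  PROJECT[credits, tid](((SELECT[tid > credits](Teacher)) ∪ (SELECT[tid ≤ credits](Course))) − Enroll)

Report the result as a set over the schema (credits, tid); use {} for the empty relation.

{(1, 38), (2, 12), (2, 25), (5, 39), (7, 15), (7, 40), (7, 6)}

Filtering on tid > credits leaves {(12, 2), (15, 7), (25, 2), (38, 1), (39, 5), (40, 7)}.
Filtering on tid ≤ credits leaves {(6, 7)}.
Union: {(12, 2), (15, 7), (25, 2), (38, 1), (39, 5), (40, 7)} with {(6, 7)} → {(12, 2), (15, 7), (25, 2), (38, 1), (39, 5), (40, 7), (6, 7)}
Difference: {(12, 2), (15, 7), (25, 2), (38, 1), (39, 5), (40, 7), (6, 7)} with {(11, 5), (14, 3), (15, 3), (16, 3), (35, 4)} → {(12, 2), (15, 7), (25, 2), (38, 1), (39, 5), (40, 7), (6, 7)}
π_{credits, tid} gives {(1, 38), (2, 12), (2, 25), (5, 39), (7, 15), (7, 40), (7, 6)}.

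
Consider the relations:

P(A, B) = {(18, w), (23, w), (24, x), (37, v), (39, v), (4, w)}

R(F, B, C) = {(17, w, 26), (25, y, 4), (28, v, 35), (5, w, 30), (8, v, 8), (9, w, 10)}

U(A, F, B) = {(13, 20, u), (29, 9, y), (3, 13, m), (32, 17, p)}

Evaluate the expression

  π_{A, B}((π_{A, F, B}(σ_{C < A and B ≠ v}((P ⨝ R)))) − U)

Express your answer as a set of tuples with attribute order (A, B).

Joining P and R on B yields {(18, w, 17, 26), (18, w, 5, 30), (18, w, 9, 10), (23, w, 17, 26), (23, w, 5, 30), (23, w, 9, 10), (37, v, 28, 35), (37, v, 8, 8), (39, v, 28, 35), (39, v, 8, 8), (4, w, 17, 26), (4, w, 5, 30), (4, w, 9, 10)}.
Filtering on C < A and B ≠ v leaves {(18, w, 9, 10), (23, w, 9, 10)}.
Keep only column(s) A, F, B: {(18, 9, w), (23, 9, w)}
Set difference of the two operands is {(18, 9, w), (23, 9, w)}.
Keep only column(s) A, B: {(18, w), (23, w)}

{(18, w), (23, w)}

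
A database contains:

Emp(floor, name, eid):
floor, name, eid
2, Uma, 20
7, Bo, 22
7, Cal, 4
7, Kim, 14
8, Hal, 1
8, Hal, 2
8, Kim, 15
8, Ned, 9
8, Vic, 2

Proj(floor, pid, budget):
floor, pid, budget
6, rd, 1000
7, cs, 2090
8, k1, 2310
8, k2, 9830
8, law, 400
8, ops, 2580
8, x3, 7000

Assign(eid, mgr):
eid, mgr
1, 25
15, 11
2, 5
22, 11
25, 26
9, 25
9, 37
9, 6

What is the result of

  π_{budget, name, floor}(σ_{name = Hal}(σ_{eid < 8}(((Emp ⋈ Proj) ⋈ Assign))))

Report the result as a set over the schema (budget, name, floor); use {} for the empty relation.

Emp ⋈ Proj (natural join on floor): {(7, Bo, 22, cs, 2090), (7, Cal, 4, cs, 2090), (7, Kim, 14, cs, 2090), (8, Hal, 1, k1, 2310), (8, Hal, 1, k2, 9830), (8, Hal, 1, law, 400), (8, Hal, 1, ops, 2580), (8, Hal, 1, x3, 7000), (8, Hal, 2, k1, 2310), (8, Hal, 2, k2, 9830), (8, Hal, 2, law, 400), (8, Hal, 2, ops, 2580), (8, Hal, 2, x3, 7000), (8, Kim, 15, k1, 2310), (8, Kim, 15, k2, 9830), (8, Kim, 15, law, 400), (8, Kim, 15, ops, 2580), (8, Kim, 15, x3, 7000), (8, Ned, 9, k1, 2310), (8, Ned, 9, k2, 9830), (8, Ned, 9, law, 400), (8, Ned, 9, ops, 2580), (8, Ned, 9, x3, 7000), (8, Vic, 2, k1, 2310), (8, Vic, 2, k2, 9830), (8, Vic, 2, law, 400), (8, Vic, 2, ops, 2580), (8, Vic, 2, x3, 7000)}
(Emp ⋈ Proj) ⋈ Assign (natural join on eid): {(7, Bo, 22, cs, 2090, 11), (8, Hal, 1, k1, 2310, 25), (8, Hal, 1, k2, 9830, 25), (8, Hal, 1, law, 400, 25), (8, Hal, 1, ops, 2580, 25), (8, Hal, 1, x3, 7000, 25), (8, Hal, 2, k1, 2310, 5), (8, Hal, 2, k2, 9830, 5), (8, Hal, 2, law, 400, 5), (8, Hal, 2, ops, 2580, 5), (8, Hal, 2, x3, 7000, 5), (8, Kim, 15, k1, 2310, 11), (8, Kim, 15, k2, 9830, 11), (8, Kim, 15, law, 400, 11), (8, Kim, 15, ops, 2580, 11), (8, Kim, 15, x3, 7000, 11), (8, Ned, 9, k1, 2310, 25), (8, Ned, 9, k1, 2310, 37), (8, Ned, 9, k1, 2310, 6), (8, Ned, 9, k2, 9830, 25), (8, Ned, 9, k2, 9830, 37), (8, Ned, 9, k2, 9830, 6), (8, Ned, 9, law, 400, 25), (8, Ned, 9, law, 400, 37), (8, Ned, 9, law, 400, 6), (8, Ned, 9, ops, 2580, 25), (8, Ned, 9, ops, 2580, 37), (8, Ned, 9, ops, 2580, 6), (8, Ned, 9, x3, 7000, 25), (8, Ned, 9, x3, 7000, 37), (8, Ned, 9, x3, 7000, 6), (8, Vic, 2, k1, 2310, 5), (8, Vic, 2, k2, 9830, 5), (8, Vic, 2, law, 400, 5), (8, Vic, 2, ops, 2580, 5), (8, Vic, 2, x3, 7000, 5)}
Filtering on eid < 8 leaves {(8, Hal, 1, k1, 2310, 25), (8, Hal, 1, k2, 9830, 25), (8, Hal, 1, law, 400, 25), (8, Hal, 1, ops, 2580, 25), (8, Hal, 1, x3, 7000, 25), (8, Hal, 2, k1, 2310, 5), (8, Hal, 2, k2, 9830, 5), (8, Hal, 2, law, 400, 5), (8, Hal, 2, ops, 2580, 5), (8, Hal, 2, x3, 7000, 5), (8, Vic, 2, k1, 2310, 5), (8, Vic, 2, k2, 9830, 5), (8, Vic, 2, law, 400, 5), (8, Vic, 2, ops, 2580, 5), (8, Vic, 2, x3, 7000, 5)}.
Filtering on name = Hal leaves {(8, Hal, 1, k1, 2310, 25), (8, Hal, 1, k2, 9830, 25), (8, Hal, 1, law, 400, 25), (8, Hal, 1, ops, 2580, 25), (8, Hal, 1, x3, 7000, 25), (8, Hal, 2, k1, 2310, 5), (8, Hal, 2, k2, 9830, 5), (8, Hal, 2, law, 400, 5), (8, Hal, 2, ops, 2580, 5), (8, Hal, 2, x3, 7000, 5)}.
Projecting to budget, name, floor (5 duplicate(s) eliminated): {(2310, Hal, 8), (2580, Hal, 8), (400, Hal, 8), (7000, Hal, 8), (9830, Hal, 8)}

{(2310, Hal, 8), (2580, Hal, 8), (400, Hal, 8), (7000, Hal, 8), (9830, Hal, 8)}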